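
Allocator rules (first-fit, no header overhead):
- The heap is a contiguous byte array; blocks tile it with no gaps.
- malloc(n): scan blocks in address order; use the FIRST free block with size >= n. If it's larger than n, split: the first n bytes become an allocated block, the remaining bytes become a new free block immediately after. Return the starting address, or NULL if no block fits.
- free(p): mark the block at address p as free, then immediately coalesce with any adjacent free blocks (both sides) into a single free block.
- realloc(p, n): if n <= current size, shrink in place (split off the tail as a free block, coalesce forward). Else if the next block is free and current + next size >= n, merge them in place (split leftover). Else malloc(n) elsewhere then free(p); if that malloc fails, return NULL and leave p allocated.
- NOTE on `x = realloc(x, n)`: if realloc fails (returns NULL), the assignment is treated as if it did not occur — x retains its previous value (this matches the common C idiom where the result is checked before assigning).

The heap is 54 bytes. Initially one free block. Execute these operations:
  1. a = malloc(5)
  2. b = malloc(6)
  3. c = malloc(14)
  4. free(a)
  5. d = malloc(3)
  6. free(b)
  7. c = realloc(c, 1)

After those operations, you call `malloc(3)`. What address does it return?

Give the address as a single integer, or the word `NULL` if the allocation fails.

Op 1: a = malloc(5) -> a = 0; heap: [0-4 ALLOC][5-53 FREE]
Op 2: b = malloc(6) -> b = 5; heap: [0-4 ALLOC][5-10 ALLOC][11-53 FREE]
Op 3: c = malloc(14) -> c = 11; heap: [0-4 ALLOC][5-10 ALLOC][11-24 ALLOC][25-53 FREE]
Op 4: free(a) -> (freed a); heap: [0-4 FREE][5-10 ALLOC][11-24 ALLOC][25-53 FREE]
Op 5: d = malloc(3) -> d = 0; heap: [0-2 ALLOC][3-4 FREE][5-10 ALLOC][11-24 ALLOC][25-53 FREE]
Op 6: free(b) -> (freed b); heap: [0-2 ALLOC][3-10 FREE][11-24 ALLOC][25-53 FREE]
Op 7: c = realloc(c, 1) -> c = 11; heap: [0-2 ALLOC][3-10 FREE][11-11 ALLOC][12-53 FREE]
malloc(3): first-fit scan over [0-2 ALLOC][3-10 FREE][11-11 ALLOC][12-53 FREE] -> 3

Answer: 3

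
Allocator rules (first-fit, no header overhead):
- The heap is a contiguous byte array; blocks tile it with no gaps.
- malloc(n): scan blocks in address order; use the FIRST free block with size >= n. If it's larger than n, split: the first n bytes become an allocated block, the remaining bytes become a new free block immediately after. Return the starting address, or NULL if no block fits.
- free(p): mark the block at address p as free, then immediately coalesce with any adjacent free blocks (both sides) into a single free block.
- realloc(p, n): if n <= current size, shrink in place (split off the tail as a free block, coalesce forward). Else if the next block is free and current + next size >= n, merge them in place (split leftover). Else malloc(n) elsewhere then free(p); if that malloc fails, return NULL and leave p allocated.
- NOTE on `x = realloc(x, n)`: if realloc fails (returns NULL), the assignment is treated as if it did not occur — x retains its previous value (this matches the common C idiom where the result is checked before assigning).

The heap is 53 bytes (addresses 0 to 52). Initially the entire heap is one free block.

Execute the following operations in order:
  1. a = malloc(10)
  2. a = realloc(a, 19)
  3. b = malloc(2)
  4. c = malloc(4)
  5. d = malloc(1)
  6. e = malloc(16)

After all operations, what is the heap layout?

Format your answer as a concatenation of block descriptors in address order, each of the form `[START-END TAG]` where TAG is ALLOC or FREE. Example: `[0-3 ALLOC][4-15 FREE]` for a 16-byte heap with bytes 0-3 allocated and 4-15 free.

Op 1: a = malloc(10) -> a = 0; heap: [0-9 ALLOC][10-52 FREE]
Op 2: a = realloc(a, 19) -> a = 0; heap: [0-18 ALLOC][19-52 FREE]
Op 3: b = malloc(2) -> b = 19; heap: [0-18 ALLOC][19-20 ALLOC][21-52 FREE]
Op 4: c = malloc(4) -> c = 21; heap: [0-18 ALLOC][19-20 ALLOC][21-24 ALLOC][25-52 FREE]
Op 5: d = malloc(1) -> d = 25; heap: [0-18 ALLOC][19-20 ALLOC][21-24 ALLOC][25-25 ALLOC][26-52 FREE]
Op 6: e = malloc(16) -> e = 26; heap: [0-18 ALLOC][19-20 ALLOC][21-24 ALLOC][25-25 ALLOC][26-41 ALLOC][42-52 FREE]

Answer: [0-18 ALLOC][19-20 ALLOC][21-24 ALLOC][25-25 ALLOC][26-41 ALLOC][42-52 FREE]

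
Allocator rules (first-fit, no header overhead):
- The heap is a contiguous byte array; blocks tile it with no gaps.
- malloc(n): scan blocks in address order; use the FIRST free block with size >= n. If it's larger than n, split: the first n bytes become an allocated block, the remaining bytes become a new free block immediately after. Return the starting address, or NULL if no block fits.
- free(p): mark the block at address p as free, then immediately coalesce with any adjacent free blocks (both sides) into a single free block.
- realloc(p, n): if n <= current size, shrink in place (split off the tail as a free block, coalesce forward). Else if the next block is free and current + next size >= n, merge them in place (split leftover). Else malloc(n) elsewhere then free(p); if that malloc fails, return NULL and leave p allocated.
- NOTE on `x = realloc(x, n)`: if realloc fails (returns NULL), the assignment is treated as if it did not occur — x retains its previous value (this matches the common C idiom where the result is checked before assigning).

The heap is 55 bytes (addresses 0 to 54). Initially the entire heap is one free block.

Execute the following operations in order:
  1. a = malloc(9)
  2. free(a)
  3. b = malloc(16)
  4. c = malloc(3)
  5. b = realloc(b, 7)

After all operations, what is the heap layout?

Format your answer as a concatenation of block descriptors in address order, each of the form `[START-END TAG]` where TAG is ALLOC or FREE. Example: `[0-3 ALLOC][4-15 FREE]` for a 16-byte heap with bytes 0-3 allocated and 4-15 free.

Answer: [0-6 ALLOC][7-15 FREE][16-18 ALLOC][19-54 FREE]

Derivation:
Op 1: a = malloc(9) -> a = 0; heap: [0-8 ALLOC][9-54 FREE]
Op 2: free(a) -> (freed a); heap: [0-54 FREE]
Op 3: b = malloc(16) -> b = 0; heap: [0-15 ALLOC][16-54 FREE]
Op 4: c = malloc(3) -> c = 16; heap: [0-15 ALLOC][16-18 ALLOC][19-54 FREE]
Op 5: b = realloc(b, 7) -> b = 0; heap: [0-6 ALLOC][7-15 FREE][16-18 ALLOC][19-54 FREE]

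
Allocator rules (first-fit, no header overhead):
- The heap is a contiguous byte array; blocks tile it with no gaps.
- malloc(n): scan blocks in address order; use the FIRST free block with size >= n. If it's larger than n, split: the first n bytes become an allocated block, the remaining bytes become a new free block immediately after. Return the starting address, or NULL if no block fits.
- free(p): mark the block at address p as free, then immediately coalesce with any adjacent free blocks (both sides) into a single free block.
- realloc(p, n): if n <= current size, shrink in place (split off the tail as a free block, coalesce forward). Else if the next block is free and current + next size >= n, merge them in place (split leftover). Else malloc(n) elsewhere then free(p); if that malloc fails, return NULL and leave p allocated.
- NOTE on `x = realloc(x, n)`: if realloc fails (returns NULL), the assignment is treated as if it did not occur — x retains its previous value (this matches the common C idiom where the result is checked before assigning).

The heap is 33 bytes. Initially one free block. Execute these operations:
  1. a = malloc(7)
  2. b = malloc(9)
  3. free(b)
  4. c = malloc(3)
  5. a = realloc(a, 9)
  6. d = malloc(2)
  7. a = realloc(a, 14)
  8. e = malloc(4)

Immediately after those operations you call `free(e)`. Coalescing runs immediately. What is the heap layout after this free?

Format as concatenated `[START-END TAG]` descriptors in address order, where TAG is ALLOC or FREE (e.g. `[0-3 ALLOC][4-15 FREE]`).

Op 1: a = malloc(7) -> a = 0; heap: [0-6 ALLOC][7-32 FREE]
Op 2: b = malloc(9) -> b = 7; heap: [0-6 ALLOC][7-15 ALLOC][16-32 FREE]
Op 3: free(b) -> (freed b); heap: [0-6 ALLOC][7-32 FREE]
Op 4: c = malloc(3) -> c = 7; heap: [0-6 ALLOC][7-9 ALLOC][10-32 FREE]
Op 5: a = realloc(a, 9) -> a = 10; heap: [0-6 FREE][7-9 ALLOC][10-18 ALLOC][19-32 FREE]
Op 6: d = malloc(2) -> d = 0; heap: [0-1 ALLOC][2-6 FREE][7-9 ALLOC][10-18 ALLOC][19-32 FREE]
Op 7: a = realloc(a, 14) -> a = 10; heap: [0-1 ALLOC][2-6 FREE][7-9 ALLOC][10-23 ALLOC][24-32 FREE]
Op 8: e = malloc(4) -> e = 2; heap: [0-1 ALLOC][2-5 ALLOC][6-6 FREE][7-9 ALLOC][10-23 ALLOC][24-32 FREE]
free(e): e = 2 -> block [2-5 ALLOC]; mark free, coalesce with adjacent free neighbors -> [0-1 ALLOC][2-6 FREE][7-9 ALLOC][10-23 ALLOC][24-32 FREE]

Answer: [0-1 ALLOC][2-6 FREE][7-9 ALLOC][10-23 ALLOC][24-32 FREE]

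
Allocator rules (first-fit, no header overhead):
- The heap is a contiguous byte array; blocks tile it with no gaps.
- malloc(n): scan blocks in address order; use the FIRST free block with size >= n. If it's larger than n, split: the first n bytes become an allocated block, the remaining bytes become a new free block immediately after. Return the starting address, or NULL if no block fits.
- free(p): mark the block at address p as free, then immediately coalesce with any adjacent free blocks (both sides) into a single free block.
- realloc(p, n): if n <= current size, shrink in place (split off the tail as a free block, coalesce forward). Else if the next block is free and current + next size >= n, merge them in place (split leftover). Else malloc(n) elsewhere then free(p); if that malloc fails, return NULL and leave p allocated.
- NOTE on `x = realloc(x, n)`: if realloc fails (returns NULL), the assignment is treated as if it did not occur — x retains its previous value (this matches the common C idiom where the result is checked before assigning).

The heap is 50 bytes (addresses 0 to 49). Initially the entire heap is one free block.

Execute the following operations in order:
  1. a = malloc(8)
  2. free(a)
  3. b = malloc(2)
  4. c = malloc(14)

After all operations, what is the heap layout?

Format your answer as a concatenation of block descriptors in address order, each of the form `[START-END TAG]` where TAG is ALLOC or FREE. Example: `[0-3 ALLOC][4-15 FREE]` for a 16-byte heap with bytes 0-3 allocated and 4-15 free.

Op 1: a = malloc(8) -> a = 0; heap: [0-7 ALLOC][8-49 FREE]
Op 2: free(a) -> (freed a); heap: [0-49 FREE]
Op 3: b = malloc(2) -> b = 0; heap: [0-1 ALLOC][2-49 FREE]
Op 4: c = malloc(14) -> c = 2; heap: [0-1 ALLOC][2-15 ALLOC][16-49 FREE]

Answer: [0-1 ALLOC][2-15 ALLOC][16-49 FREE]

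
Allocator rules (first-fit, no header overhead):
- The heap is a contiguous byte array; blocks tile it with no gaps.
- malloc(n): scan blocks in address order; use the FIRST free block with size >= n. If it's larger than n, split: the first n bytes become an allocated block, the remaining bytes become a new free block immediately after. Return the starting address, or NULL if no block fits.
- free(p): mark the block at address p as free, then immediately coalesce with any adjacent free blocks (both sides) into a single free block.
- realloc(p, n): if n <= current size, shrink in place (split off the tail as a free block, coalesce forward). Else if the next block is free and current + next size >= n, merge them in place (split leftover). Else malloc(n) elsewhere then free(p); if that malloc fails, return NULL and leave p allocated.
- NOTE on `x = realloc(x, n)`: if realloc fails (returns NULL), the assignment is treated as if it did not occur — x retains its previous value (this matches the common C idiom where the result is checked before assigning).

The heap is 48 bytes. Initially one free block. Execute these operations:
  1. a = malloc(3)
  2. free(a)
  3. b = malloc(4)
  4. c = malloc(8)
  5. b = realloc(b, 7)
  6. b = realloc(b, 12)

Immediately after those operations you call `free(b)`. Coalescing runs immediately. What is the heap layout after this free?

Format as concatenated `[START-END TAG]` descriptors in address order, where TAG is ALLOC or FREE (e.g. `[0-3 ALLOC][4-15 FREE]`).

Answer: [0-3 FREE][4-11 ALLOC][12-47 FREE]

Derivation:
Op 1: a = malloc(3) -> a = 0; heap: [0-2 ALLOC][3-47 FREE]
Op 2: free(a) -> (freed a); heap: [0-47 FREE]
Op 3: b = malloc(4) -> b = 0; heap: [0-3 ALLOC][4-47 FREE]
Op 4: c = malloc(8) -> c = 4; heap: [0-3 ALLOC][4-11 ALLOC][12-47 FREE]
Op 5: b = realloc(b, 7) -> b = 12; heap: [0-3 FREE][4-11 ALLOC][12-18 ALLOC][19-47 FREE]
Op 6: b = realloc(b, 12) -> b = 12; heap: [0-3 FREE][4-11 ALLOC][12-23 ALLOC][24-47 FREE]
free(b): b = 12 -> block [12-23 ALLOC]; mark free, coalesce with adjacent free neighbors -> [0-3 FREE][4-11 ALLOC][12-47 FREE]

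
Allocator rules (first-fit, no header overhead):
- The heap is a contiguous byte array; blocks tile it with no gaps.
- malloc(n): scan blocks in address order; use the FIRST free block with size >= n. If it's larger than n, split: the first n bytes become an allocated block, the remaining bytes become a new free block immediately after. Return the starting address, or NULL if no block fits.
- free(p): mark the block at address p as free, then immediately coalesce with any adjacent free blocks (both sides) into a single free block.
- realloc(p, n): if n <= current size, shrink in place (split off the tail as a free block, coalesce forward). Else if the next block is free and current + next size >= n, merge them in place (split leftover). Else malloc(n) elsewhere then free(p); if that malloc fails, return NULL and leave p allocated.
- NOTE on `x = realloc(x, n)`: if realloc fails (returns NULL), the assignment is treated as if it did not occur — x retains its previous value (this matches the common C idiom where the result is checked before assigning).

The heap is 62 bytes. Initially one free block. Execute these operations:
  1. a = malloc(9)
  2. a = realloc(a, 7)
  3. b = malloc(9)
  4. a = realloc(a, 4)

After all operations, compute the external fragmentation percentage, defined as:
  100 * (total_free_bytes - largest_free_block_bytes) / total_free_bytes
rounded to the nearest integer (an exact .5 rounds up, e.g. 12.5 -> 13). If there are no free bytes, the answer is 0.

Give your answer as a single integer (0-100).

Answer: 6

Derivation:
Op 1: a = malloc(9) -> a = 0; heap: [0-8 ALLOC][9-61 FREE]
Op 2: a = realloc(a, 7) -> a = 0; heap: [0-6 ALLOC][7-61 FREE]
Op 3: b = malloc(9) -> b = 7; heap: [0-6 ALLOC][7-15 ALLOC][16-61 FREE]
Op 4: a = realloc(a, 4) -> a = 0; heap: [0-3 ALLOC][4-6 FREE][7-15 ALLOC][16-61 FREE]
Free blocks: [3 46] total_free=49 largest=46 -> 100*(49-46)/49 = 300/49 ≈ 6.122 -> rounds to 6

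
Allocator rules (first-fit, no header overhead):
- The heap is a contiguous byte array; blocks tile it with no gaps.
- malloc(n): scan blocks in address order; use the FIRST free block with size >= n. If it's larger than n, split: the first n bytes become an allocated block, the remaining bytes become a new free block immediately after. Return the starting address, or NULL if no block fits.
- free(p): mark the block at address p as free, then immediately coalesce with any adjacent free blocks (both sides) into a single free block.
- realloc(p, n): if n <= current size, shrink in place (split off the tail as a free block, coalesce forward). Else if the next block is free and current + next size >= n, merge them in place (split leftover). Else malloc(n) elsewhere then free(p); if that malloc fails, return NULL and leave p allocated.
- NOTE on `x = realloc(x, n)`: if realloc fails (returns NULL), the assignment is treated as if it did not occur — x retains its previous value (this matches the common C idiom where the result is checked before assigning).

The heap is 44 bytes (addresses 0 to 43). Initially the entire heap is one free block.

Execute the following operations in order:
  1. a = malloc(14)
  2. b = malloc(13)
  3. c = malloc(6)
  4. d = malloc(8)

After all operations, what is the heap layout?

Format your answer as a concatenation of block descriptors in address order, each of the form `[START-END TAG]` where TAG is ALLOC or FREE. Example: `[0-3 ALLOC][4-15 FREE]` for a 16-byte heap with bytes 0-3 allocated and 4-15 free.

Answer: [0-13 ALLOC][14-26 ALLOC][27-32 ALLOC][33-40 ALLOC][41-43 FREE]

Derivation:
Op 1: a = malloc(14) -> a = 0; heap: [0-13 ALLOC][14-43 FREE]
Op 2: b = malloc(13) -> b = 14; heap: [0-13 ALLOC][14-26 ALLOC][27-43 FREE]
Op 3: c = malloc(6) -> c = 27; heap: [0-13 ALLOC][14-26 ALLOC][27-32 ALLOC][33-43 FREE]
Op 4: d = malloc(8) -> d = 33; heap: [0-13 ALLOC][14-26 ALLOC][27-32 ALLOC][33-40 ALLOC][41-43 FREE]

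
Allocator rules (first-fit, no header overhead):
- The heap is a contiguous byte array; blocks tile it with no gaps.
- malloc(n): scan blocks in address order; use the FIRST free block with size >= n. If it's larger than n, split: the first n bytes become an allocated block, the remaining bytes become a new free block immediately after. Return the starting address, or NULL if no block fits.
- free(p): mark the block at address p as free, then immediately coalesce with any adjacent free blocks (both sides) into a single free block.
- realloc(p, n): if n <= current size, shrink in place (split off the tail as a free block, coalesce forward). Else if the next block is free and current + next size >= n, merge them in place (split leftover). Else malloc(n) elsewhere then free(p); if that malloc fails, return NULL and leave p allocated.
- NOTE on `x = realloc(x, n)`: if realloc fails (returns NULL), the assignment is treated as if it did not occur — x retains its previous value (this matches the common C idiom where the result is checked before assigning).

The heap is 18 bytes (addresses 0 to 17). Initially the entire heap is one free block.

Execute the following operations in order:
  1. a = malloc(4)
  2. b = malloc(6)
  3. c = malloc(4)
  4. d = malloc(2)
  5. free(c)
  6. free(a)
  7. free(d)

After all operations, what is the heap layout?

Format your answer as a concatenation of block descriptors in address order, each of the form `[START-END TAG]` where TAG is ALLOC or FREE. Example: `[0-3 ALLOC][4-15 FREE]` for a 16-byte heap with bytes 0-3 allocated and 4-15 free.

Op 1: a = malloc(4) -> a = 0; heap: [0-3 ALLOC][4-17 FREE]
Op 2: b = malloc(6) -> b = 4; heap: [0-3 ALLOC][4-9 ALLOC][10-17 FREE]
Op 3: c = malloc(4) -> c = 10; heap: [0-3 ALLOC][4-9 ALLOC][10-13 ALLOC][14-17 FREE]
Op 4: d = malloc(2) -> d = 14; heap: [0-3 ALLOC][4-9 ALLOC][10-13 ALLOC][14-15 ALLOC][16-17 FREE]
Op 5: free(c) -> (freed c); heap: [0-3 ALLOC][4-9 ALLOC][10-13 FREE][14-15 ALLOC][16-17 FREE]
Op 6: free(a) -> (freed a); heap: [0-3 FREE][4-9 ALLOC][10-13 FREE][14-15 ALLOC][16-17 FREE]
Op 7: free(d) -> (freed d); heap: [0-3 FREE][4-9 ALLOC][10-17 FREE]

Answer: [0-3 FREE][4-9 ALLOC][10-17 FREE]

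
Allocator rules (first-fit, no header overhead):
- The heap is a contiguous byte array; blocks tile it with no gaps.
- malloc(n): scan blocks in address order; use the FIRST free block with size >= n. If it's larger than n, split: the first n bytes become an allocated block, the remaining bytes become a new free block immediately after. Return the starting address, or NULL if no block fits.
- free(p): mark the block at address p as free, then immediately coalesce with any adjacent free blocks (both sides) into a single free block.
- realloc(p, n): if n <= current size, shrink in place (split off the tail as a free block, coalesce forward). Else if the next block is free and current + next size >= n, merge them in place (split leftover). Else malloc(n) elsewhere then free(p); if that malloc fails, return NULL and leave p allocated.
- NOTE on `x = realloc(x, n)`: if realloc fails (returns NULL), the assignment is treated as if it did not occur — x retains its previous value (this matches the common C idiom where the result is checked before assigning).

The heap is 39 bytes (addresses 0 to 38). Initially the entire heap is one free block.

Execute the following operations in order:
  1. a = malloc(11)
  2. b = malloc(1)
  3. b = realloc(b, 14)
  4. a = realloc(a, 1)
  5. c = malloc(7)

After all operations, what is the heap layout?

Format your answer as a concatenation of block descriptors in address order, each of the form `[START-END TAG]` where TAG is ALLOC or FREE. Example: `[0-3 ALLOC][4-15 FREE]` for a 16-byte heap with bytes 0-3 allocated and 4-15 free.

Answer: [0-0 ALLOC][1-7 ALLOC][8-10 FREE][11-24 ALLOC][25-38 FREE]

Derivation:
Op 1: a = malloc(11) -> a = 0; heap: [0-10 ALLOC][11-38 FREE]
Op 2: b = malloc(1) -> b = 11; heap: [0-10 ALLOC][11-11 ALLOC][12-38 FREE]
Op 3: b = realloc(b, 14) -> b = 11; heap: [0-10 ALLOC][11-24 ALLOC][25-38 FREE]
Op 4: a = realloc(a, 1) -> a = 0; heap: [0-0 ALLOC][1-10 FREE][11-24 ALLOC][25-38 FREE]
Op 5: c = malloc(7) -> c = 1; heap: [0-0 ALLOC][1-7 ALLOC][8-10 FREE][11-24 ALLOC][25-38 FREE]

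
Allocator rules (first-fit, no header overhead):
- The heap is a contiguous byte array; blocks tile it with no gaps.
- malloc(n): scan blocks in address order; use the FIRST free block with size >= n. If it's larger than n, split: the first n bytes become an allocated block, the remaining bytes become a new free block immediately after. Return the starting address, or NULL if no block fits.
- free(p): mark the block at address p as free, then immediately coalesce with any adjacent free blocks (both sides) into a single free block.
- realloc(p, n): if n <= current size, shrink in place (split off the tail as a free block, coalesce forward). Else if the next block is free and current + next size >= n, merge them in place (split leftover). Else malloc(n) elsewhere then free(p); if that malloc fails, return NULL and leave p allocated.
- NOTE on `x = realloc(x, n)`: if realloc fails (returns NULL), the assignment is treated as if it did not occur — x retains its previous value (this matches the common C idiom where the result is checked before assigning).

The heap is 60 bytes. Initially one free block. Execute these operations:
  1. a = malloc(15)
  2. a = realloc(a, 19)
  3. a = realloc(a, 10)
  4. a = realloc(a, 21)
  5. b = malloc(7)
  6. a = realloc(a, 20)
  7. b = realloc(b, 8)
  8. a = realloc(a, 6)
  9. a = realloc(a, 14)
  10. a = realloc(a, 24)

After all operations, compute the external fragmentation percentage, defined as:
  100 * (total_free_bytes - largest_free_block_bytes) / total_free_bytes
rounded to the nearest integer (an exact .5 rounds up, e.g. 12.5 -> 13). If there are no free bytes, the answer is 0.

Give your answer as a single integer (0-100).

Answer: 25

Derivation:
Op 1: a = malloc(15) -> a = 0; heap: [0-14 ALLOC][15-59 FREE]
Op 2: a = realloc(a, 19) -> a = 0; heap: [0-18 ALLOC][19-59 FREE]
Op 3: a = realloc(a, 10) -> a = 0; heap: [0-9 ALLOC][10-59 FREE]
Op 4: a = realloc(a, 21) -> a = 0; heap: [0-20 ALLOC][21-59 FREE]
Op 5: b = malloc(7) -> b = 21; heap: [0-20 ALLOC][21-27 ALLOC][28-59 FREE]
Op 6: a = realloc(a, 20) -> a = 0; heap: [0-19 ALLOC][20-20 FREE][21-27 ALLOC][28-59 FREE]
Op 7: b = realloc(b, 8) -> b = 21; heap: [0-19 ALLOC][20-20 FREE][21-28 ALLOC][29-59 FREE]
Op 8: a = realloc(a, 6) -> a = 0; heap: [0-5 ALLOC][6-20 FREE][21-28 ALLOC][29-59 FREE]
Op 9: a = realloc(a, 14) -> a = 0; heap: [0-13 ALLOC][14-20 FREE][21-28 ALLOC][29-59 FREE]
Op 10: a = realloc(a, 24) -> a = 29; heap: [0-20 FREE][21-28 ALLOC][29-52 ALLOC][53-59 FREE]
Free blocks: [21 7] total_free=28 largest=21 -> 100*(28-21)/28 = 700/28 = 25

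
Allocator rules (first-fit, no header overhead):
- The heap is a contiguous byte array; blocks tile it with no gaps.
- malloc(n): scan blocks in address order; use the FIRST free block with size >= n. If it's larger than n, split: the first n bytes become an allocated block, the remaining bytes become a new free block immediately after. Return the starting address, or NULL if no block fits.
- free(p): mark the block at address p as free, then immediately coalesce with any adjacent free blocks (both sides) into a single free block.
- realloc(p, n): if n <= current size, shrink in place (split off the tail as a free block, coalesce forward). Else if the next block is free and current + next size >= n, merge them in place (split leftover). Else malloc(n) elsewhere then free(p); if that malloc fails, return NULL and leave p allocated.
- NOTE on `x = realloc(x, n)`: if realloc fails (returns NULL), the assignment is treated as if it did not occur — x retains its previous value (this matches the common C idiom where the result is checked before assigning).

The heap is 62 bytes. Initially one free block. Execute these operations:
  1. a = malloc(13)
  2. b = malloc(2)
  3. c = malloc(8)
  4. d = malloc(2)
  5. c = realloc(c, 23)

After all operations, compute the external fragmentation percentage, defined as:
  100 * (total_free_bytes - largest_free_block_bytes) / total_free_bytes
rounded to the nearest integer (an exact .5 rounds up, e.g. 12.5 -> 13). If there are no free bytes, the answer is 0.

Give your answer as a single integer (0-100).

Answer: 36

Derivation:
Op 1: a = malloc(13) -> a = 0; heap: [0-12 ALLOC][13-61 FREE]
Op 2: b = malloc(2) -> b = 13; heap: [0-12 ALLOC][13-14 ALLOC][15-61 FREE]
Op 3: c = malloc(8) -> c = 15; heap: [0-12 ALLOC][13-14 ALLOC][15-22 ALLOC][23-61 FREE]
Op 4: d = malloc(2) -> d = 23; heap: [0-12 ALLOC][13-14 ALLOC][15-22 ALLOC][23-24 ALLOC][25-61 FREE]
Op 5: c = realloc(c, 23) -> c = 25; heap: [0-12 ALLOC][13-14 ALLOC][15-22 FREE][23-24 ALLOC][25-47 ALLOC][48-61 FREE]
Free blocks: [8 14] total_free=22 largest=14 -> 100*(22-14)/22 = 800/22 ≈ 36.364 -> rounds to 36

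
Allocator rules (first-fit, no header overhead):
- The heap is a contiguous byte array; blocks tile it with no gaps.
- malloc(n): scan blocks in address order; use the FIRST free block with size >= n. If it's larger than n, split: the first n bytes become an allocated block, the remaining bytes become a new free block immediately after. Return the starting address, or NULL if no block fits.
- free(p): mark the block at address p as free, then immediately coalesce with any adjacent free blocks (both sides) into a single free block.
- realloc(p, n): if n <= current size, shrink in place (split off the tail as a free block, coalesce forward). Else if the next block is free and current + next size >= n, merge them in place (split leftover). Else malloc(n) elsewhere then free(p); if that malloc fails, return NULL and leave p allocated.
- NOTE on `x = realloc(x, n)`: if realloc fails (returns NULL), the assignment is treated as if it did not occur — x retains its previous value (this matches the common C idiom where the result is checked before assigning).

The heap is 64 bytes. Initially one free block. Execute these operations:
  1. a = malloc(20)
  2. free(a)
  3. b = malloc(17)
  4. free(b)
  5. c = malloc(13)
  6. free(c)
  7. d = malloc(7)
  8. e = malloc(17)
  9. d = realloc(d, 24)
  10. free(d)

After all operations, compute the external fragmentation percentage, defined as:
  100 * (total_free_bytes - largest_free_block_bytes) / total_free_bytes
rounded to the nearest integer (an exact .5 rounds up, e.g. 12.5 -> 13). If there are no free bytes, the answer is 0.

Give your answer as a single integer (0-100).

Answer: 15

Derivation:
Op 1: a = malloc(20) -> a = 0; heap: [0-19 ALLOC][20-63 FREE]
Op 2: free(a) -> (freed a); heap: [0-63 FREE]
Op 3: b = malloc(17) -> b = 0; heap: [0-16 ALLOC][17-63 FREE]
Op 4: free(b) -> (freed b); heap: [0-63 FREE]
Op 5: c = malloc(13) -> c = 0; heap: [0-12 ALLOC][13-63 FREE]
Op 6: free(c) -> (freed c); heap: [0-63 FREE]
Op 7: d = malloc(7) -> d = 0; heap: [0-6 ALLOC][7-63 FREE]
Op 8: e = malloc(17) -> e = 7; heap: [0-6 ALLOC][7-23 ALLOC][24-63 FREE]
Op 9: d = realloc(d, 24) -> d = 24; heap: [0-6 FREE][7-23 ALLOC][24-47 ALLOC][48-63 FREE]
Op 10: free(d) -> (freed d); heap: [0-6 FREE][7-23 ALLOC][24-63 FREE]
Free blocks: [7 40] total_free=47 largest=40 -> 100*(47-40)/47 = 700/47 ≈ 14.894 -> rounds to 15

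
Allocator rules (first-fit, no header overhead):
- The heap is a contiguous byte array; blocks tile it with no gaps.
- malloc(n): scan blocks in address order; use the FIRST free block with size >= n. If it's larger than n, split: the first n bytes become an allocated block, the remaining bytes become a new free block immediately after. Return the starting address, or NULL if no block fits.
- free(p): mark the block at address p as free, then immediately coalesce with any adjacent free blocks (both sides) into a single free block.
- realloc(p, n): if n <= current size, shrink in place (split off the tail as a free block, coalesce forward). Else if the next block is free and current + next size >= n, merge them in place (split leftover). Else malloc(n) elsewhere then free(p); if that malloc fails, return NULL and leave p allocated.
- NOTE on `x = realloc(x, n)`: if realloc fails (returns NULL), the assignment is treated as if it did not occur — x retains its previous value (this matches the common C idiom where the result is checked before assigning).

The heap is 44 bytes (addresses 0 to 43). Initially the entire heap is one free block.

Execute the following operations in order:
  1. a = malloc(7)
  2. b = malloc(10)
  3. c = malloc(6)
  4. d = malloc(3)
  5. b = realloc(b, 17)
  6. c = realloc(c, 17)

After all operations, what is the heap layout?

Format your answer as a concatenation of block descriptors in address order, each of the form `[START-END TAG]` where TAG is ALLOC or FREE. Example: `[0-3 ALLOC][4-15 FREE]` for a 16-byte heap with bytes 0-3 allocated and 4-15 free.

Op 1: a = malloc(7) -> a = 0; heap: [0-6 ALLOC][7-43 FREE]
Op 2: b = malloc(10) -> b = 7; heap: [0-6 ALLOC][7-16 ALLOC][17-43 FREE]
Op 3: c = malloc(6) -> c = 17; heap: [0-6 ALLOC][7-16 ALLOC][17-22 ALLOC][23-43 FREE]
Op 4: d = malloc(3) -> d = 23; heap: [0-6 ALLOC][7-16 ALLOC][17-22 ALLOC][23-25 ALLOC][26-43 FREE]
Op 5: b = realloc(b, 17) -> b = 26; heap: [0-6 ALLOC][7-16 FREE][17-22 ALLOC][23-25 ALLOC][26-42 ALLOC][43-43 FREE]
Op 6: c = realloc(c, 17) -> NULL (c unchanged); heap: [0-6 ALLOC][7-16 FREE][17-22 ALLOC][23-25 ALLOC][26-42 ALLOC][43-43 FREE]

Answer: [0-6 ALLOC][7-16 FREE][17-22 ALLOC][23-25 ALLOC][26-42 ALLOC][43-43 FREE]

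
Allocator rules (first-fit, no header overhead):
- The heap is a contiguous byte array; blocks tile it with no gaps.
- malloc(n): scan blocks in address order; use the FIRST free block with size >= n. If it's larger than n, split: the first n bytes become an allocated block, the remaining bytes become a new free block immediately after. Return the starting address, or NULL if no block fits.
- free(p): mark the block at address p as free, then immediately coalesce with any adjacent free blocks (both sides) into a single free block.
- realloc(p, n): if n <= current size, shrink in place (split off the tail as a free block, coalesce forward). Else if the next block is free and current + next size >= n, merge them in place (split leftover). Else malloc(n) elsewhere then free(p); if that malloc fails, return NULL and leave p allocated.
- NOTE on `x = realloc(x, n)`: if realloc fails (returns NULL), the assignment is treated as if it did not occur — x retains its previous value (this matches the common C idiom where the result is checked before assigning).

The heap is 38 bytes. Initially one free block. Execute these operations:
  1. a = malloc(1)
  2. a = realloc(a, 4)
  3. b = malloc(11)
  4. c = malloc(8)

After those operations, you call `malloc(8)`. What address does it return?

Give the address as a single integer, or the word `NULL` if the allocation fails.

Op 1: a = malloc(1) -> a = 0; heap: [0-0 ALLOC][1-37 FREE]
Op 2: a = realloc(a, 4) -> a = 0; heap: [0-3 ALLOC][4-37 FREE]
Op 3: b = malloc(11) -> b = 4; heap: [0-3 ALLOC][4-14 ALLOC][15-37 FREE]
Op 4: c = malloc(8) -> c = 15; heap: [0-3 ALLOC][4-14 ALLOC][15-22 ALLOC][23-37 FREE]
malloc(8): first-fit scan over [0-3 ALLOC][4-14 ALLOC][15-22 ALLOC][23-37 FREE] -> 23

Answer: 23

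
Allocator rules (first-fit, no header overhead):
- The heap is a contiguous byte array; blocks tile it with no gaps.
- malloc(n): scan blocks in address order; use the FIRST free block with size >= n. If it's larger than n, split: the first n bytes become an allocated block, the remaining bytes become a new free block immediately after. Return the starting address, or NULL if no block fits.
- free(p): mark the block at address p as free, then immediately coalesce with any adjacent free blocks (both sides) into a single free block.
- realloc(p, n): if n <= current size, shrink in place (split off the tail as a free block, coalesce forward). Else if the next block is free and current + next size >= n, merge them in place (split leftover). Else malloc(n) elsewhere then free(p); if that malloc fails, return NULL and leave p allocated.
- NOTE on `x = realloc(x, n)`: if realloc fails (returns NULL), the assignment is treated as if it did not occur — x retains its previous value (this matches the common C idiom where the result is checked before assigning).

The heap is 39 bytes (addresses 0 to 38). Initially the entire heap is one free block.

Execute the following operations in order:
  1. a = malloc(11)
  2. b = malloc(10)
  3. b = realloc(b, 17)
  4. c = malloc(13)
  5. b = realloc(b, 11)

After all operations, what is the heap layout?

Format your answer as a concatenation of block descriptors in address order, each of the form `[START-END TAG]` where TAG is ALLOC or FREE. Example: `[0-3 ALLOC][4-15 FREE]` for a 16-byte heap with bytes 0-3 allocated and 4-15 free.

Op 1: a = malloc(11) -> a = 0; heap: [0-10 ALLOC][11-38 FREE]
Op 2: b = malloc(10) -> b = 11; heap: [0-10 ALLOC][11-20 ALLOC][21-38 FREE]
Op 3: b = realloc(b, 17) -> b = 11; heap: [0-10 ALLOC][11-27 ALLOC][28-38 FREE]
Op 4: c = malloc(13) -> c = NULL; heap: [0-10 ALLOC][11-27 ALLOC][28-38 FREE]
Op 5: b = realloc(b, 11) -> b = 11; heap: [0-10 ALLOC][11-21 ALLOC][22-38 FREE]

Answer: [0-10 ALLOC][11-21 ALLOC][22-38 FREE]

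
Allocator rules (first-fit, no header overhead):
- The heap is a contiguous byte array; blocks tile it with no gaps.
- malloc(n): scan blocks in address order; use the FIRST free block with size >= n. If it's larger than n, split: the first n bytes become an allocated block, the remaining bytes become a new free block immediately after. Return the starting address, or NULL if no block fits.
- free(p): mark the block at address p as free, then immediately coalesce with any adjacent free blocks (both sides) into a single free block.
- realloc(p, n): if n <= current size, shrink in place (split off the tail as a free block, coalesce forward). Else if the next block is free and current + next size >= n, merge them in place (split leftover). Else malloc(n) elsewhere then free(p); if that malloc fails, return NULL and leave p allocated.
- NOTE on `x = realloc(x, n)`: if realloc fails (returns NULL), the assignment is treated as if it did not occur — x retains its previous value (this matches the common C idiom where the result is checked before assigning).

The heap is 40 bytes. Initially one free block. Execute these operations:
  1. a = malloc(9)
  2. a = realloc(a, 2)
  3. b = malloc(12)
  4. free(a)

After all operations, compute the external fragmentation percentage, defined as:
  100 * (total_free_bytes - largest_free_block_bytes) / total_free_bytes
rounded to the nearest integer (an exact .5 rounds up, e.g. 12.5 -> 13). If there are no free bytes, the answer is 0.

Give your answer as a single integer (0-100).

Answer: 7

Derivation:
Op 1: a = malloc(9) -> a = 0; heap: [0-8 ALLOC][9-39 FREE]
Op 2: a = realloc(a, 2) -> a = 0; heap: [0-1 ALLOC][2-39 FREE]
Op 3: b = malloc(12) -> b = 2; heap: [0-1 ALLOC][2-13 ALLOC][14-39 FREE]
Op 4: free(a) -> (freed a); heap: [0-1 FREE][2-13 ALLOC][14-39 FREE]
Free blocks: [2 26] total_free=28 largest=26 -> 100*(28-26)/28 = 200/28 ≈ 7.143 -> rounds to 7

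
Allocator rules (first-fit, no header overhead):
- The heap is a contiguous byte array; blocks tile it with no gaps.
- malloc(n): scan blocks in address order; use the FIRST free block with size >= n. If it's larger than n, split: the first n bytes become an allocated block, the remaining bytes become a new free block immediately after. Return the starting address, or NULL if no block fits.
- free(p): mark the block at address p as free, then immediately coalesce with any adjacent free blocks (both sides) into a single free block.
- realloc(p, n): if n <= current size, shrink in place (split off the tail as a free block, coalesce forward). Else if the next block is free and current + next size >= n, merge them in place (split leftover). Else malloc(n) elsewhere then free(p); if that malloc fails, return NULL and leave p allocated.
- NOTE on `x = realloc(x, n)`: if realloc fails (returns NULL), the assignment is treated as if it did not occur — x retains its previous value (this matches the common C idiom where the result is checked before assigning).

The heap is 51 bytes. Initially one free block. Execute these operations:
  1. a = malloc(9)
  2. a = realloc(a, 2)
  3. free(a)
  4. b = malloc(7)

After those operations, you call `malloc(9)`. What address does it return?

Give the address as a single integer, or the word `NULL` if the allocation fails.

Op 1: a = malloc(9) -> a = 0; heap: [0-8 ALLOC][9-50 FREE]
Op 2: a = realloc(a, 2) -> a = 0; heap: [0-1 ALLOC][2-50 FREE]
Op 3: free(a) -> (freed a); heap: [0-50 FREE]
Op 4: b = malloc(7) -> b = 0; heap: [0-6 ALLOC][7-50 FREE]
malloc(9): first-fit scan over [0-6 ALLOC][7-50 FREE] -> 7

Answer: 7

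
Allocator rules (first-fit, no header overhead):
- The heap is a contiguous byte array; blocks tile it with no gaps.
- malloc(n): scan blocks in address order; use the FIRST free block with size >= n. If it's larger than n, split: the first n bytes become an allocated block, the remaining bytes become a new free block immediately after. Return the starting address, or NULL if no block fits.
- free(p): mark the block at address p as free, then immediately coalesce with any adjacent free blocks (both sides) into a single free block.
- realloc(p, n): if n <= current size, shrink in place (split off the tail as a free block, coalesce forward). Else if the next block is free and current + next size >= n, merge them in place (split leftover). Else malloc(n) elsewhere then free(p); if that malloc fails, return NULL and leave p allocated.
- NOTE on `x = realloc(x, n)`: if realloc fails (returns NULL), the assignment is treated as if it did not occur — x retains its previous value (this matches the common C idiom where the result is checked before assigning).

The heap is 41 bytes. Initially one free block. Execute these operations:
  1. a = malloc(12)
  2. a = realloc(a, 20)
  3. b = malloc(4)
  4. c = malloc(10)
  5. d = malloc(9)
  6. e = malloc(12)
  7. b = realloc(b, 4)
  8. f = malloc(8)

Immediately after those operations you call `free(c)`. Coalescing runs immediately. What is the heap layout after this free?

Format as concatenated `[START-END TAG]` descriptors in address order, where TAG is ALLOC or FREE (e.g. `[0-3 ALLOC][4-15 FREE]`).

Answer: [0-19 ALLOC][20-23 ALLOC][24-40 FREE]

Derivation:
Op 1: a = malloc(12) -> a = 0; heap: [0-11 ALLOC][12-40 FREE]
Op 2: a = realloc(a, 20) -> a = 0; heap: [0-19 ALLOC][20-40 FREE]
Op 3: b = malloc(4) -> b = 20; heap: [0-19 ALLOC][20-23 ALLOC][24-40 FREE]
Op 4: c = malloc(10) -> c = 24; heap: [0-19 ALLOC][20-23 ALLOC][24-33 ALLOC][34-40 FREE]
Op 5: d = malloc(9) -> d = NULL; heap: [0-19 ALLOC][20-23 ALLOC][24-33 ALLOC][34-40 FREE]
Op 6: e = malloc(12) -> e = NULL; heap: [0-19 ALLOC][20-23 ALLOC][24-33 ALLOC][34-40 FREE]
Op 7: b = realloc(b, 4) -> b = 20; heap: [0-19 ALLOC][20-23 ALLOC][24-33 ALLOC][34-40 FREE]
Op 8: f = malloc(8) -> f = NULL; heap: [0-19 ALLOC][20-23 ALLOC][24-33 ALLOC][34-40 FREE]
free(c): c = 24 -> block [24-33 ALLOC]; mark free, coalesce with adjacent free neighbors -> [0-19 ALLOC][20-23 ALLOC][24-40 FREE]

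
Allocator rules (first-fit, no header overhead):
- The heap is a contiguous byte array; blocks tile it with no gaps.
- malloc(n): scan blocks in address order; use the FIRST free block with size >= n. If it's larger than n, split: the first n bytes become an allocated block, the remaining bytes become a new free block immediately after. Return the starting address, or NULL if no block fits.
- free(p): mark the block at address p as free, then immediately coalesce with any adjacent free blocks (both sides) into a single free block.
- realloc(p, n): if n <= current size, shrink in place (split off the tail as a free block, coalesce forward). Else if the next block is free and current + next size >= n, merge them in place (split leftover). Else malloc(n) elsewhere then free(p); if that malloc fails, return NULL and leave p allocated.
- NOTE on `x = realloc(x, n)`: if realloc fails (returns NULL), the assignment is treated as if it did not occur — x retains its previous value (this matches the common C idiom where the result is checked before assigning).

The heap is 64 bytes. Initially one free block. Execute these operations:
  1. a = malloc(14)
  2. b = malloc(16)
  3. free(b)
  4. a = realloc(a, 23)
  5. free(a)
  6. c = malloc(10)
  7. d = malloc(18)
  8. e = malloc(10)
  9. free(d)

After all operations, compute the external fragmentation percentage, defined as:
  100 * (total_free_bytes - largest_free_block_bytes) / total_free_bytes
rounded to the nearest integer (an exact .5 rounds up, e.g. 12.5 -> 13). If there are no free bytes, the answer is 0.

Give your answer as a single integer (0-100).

Op 1: a = malloc(14) -> a = 0; heap: [0-13 ALLOC][14-63 FREE]
Op 2: b = malloc(16) -> b = 14; heap: [0-13 ALLOC][14-29 ALLOC][30-63 FREE]
Op 3: free(b) -> (freed b); heap: [0-13 ALLOC][14-63 FREE]
Op 4: a = realloc(a, 23) -> a = 0; heap: [0-22 ALLOC][23-63 FREE]
Op 5: free(a) -> (freed a); heap: [0-63 FREE]
Op 6: c = malloc(10) -> c = 0; heap: [0-9 ALLOC][10-63 FREE]
Op 7: d = malloc(18) -> d = 10; heap: [0-9 ALLOC][10-27 ALLOC][28-63 FREE]
Op 8: e = malloc(10) -> e = 28; heap: [0-9 ALLOC][10-27 ALLOC][28-37 ALLOC][38-63 FREE]
Op 9: free(d) -> (freed d); heap: [0-9 ALLOC][10-27 FREE][28-37 ALLOC][38-63 FREE]
Free blocks: [18 26] total_free=44 largest=26 -> 100*(44-26)/44 = 1800/44 ≈ 40.909 -> rounds to 41

Answer: 41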